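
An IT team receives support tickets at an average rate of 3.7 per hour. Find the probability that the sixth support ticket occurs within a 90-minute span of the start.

Over the interval, μ = 3.7 × 1.5 = 5.55 (a 90-minute span = 1.5 hours).
The sixth arrival falls in the interval iff at least 6 events occur there: P(S_6 ≤ t) = P(N ≥ 6) = 1 − P(N ≤ 5) ≈ 0.4796.

0.4796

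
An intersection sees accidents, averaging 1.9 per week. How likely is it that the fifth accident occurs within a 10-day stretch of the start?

Over the interval, μ = 1.9 × 10/7 ≈ 2.71429 (a 10-day stretch = 10/7 weeks).
The fifth arrival falls in the interval iff at least 5 events occur there: P(S_5 ≤ t) = P(N ≥ 5) = 1 − P(N ≤ 4) ≈ 0.1392.

0.1392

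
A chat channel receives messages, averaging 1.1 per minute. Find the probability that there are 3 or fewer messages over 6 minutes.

0.1052

Over the interval, μ = 1.1 × 6 = 6.6 (6 minutes).
P(N ≤ 3) = Σ_{j=0}^{3} e^(−μ) μ^j/j! ≈ 0.1052.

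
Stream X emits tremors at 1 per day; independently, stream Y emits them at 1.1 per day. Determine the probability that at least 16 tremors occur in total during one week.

Independent Poisson processes superpose: combined rate λ = 1 + 1.1 = 2.1 per day.
Over the interval, μ = 2.1 × 7 = 14.7 (a week = 7 days).
P(N ≥ 16) = 1 − P(N ≤ 15) ≈ 0.4012.

0.4012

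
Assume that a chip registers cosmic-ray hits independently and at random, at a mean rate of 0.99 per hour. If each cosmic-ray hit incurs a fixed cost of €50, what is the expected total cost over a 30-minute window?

E[N] = 0.99 × 0.5 = 0.495 (a 30-minute window = 0.5 hours); E[cost] = 0.495 × €50 = €24.75.

€24.75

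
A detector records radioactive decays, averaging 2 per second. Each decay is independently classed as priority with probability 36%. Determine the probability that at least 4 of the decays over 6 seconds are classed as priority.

Thinning: the decays that are classed as priority themselves form a Poisson process with rate 0.36 × 2 = 0.72 per second.
Over the interval, μ = 0.72 × 6 = 4.32 (6 seconds).
P(N ≥ 4) = 1 − P(N ≤ 3) ≈ 0.6264.

0.6264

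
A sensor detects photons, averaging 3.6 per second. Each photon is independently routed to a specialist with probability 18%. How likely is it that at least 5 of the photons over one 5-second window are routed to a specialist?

0.2265

Thinning: the photons that are routed to a specialist themselves form a Poisson process with rate 0.18 × 3.6 = 0.648 per second.
Over the interval, μ = 0.648 × 5 = 3.24 (a 5-second window = 5 seconds).
P(N ≥ 5) = 1 − P(N ≤ 4) ≈ 0.2265.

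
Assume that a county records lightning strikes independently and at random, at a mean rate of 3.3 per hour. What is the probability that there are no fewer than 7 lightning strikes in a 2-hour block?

0.4892

Over the interval, μ = 3.3 × 2 = 6.6 (a 2-hour block = 2 hours).
P(N ≥ 7) = 1 − P(N ≤ 6) = 1 − Σ_{j=0}^{6} e^(−μ) μ^j/j! ≈ 0.4892.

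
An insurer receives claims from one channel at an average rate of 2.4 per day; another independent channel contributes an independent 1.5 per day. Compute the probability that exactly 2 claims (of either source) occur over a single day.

0.1539

Independent Poisson processes superpose: combined rate λ = 2.4 + 1.5 = 3.9 per day.
So μ = 3.9.
P(N = 2) = e^(−3.9) · 3.9^2/2! ≈ 0.1539.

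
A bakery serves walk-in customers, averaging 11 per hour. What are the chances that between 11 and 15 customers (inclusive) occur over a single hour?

0.4475

With mean μ = 11 per hour,
P(11 ≤ N ≤ 15) = Σ_{j=11}^{15} e^(−11) · 11^j/j! ≈ 0.4475.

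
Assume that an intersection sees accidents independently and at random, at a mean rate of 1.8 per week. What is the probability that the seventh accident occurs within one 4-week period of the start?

Over the interval, μ = 1.8 × 4 = 7.2 (a 4-week period = 4 weeks).
The seventh arrival falls in the interval iff at least 7 events occur there: P(S_7 ≤ t) = P(N ≥ 7) = 1 − P(N ≤ 6) ≈ 0.5796.

0.5796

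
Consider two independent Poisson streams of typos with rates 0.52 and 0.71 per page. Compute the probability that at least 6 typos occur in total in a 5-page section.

0.5781

Independent Poisson processes superpose: combined rate λ = 0.52 + 0.71 = 1.23 per page.
Over the interval, μ = 1.23 × 5 = 6.15 (a 5-page section = 5 pages).
P(N ≥ 6) = 1 − P(N ≤ 5) ≈ 0.5781.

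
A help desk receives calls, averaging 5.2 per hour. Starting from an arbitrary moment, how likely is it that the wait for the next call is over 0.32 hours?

The wait for the next event is exponential with rate λ = 5.2 per hour.
P(T > 0.32) = e^(−λt) = e^(−5.2 × 0.32) = e^(−1.664) ≈ 0.1894.

0.1894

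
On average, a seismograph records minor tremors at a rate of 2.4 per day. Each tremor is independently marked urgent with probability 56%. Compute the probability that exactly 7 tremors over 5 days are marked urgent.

0.1481

Thinning: the tremors that are marked urgent themselves form a Poisson process with rate 0.56 × 2.4 = 1.344 per day.
Over the interval, μ = 1.344 × 5 = 6.72 (5 days).
P(N = 7) = e^(−6.72) · 6.72^7/7! ≈ 0.1481.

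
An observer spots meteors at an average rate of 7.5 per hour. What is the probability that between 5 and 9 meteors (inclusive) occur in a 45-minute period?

0.6011

Over the interval, μ = 7.5 × 0.75 = 5.625 (a 45-minute period = 0.75 hours).
P(5 ≤ N ≤ 9) = Σ_{j=5}^{9} e^(−5.625) · 5.625^j/j! ≈ 0.6011.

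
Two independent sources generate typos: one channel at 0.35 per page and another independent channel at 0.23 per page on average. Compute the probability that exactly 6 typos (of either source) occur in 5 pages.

Independent Poisson processes superpose: combined rate λ = 0.35 + 0.23 = 0.58 per page.
Over the interval, μ = 0.58 × 5 = 2.9 (5 pages).
P(N = 6) = e^(−2.9) · 2.9^6/6! ≈ 0.0455.

0.0455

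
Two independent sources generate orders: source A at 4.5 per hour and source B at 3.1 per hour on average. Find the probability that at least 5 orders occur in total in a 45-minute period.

Independent Poisson processes superpose: combined rate λ = 4.5 + 3.1 = 7.6 per hour.
Over the interval, μ = 7.6 × 0.75 = 5.7 (a 45-minute period = 0.75 hours).
P(N ≥ 5) = 1 − P(N ≤ 4) ≈ 0.6728.

0.6728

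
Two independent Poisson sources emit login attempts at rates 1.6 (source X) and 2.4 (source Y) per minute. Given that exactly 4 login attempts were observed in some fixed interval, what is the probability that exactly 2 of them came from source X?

0.3456

Given the total, each event is independently from source X with probability p = λ_X/(λ_X+λ_Y) = 1.6/4 = 0.4000.
So K ~ Binomial(4, 1.6/4): P(K = 2) = C(4,2) · (1.6/4)^2 · (2.4/4)^2 ≈ 0.3456.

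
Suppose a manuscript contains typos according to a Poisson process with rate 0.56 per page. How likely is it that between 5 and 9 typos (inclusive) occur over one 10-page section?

Over the interval, μ = 0.56 × 10 = 5.6 (a 10-page section = 10 pages).
P(5 ≤ N ≤ 9) = Σ_{j=5}^{9} e^(−5.6) · 5.6^j/j! ≈ 0.5987.

0.5987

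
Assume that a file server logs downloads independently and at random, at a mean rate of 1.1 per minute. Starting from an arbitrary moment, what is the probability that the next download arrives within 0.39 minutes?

0.3488

Inter-arrival times are exponential with rate λ = 1.1 per minute.
P(T ≤ 0.39) = 1 − e^(−λt) = 1 − e^(−1.1 × 0.39) = 1 − e^(−0.429) ≈ 0.3488.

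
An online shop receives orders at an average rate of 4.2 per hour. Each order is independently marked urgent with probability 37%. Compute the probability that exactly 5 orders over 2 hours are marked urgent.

0.1080

Thinning: the orders that are marked urgent themselves form a Poisson process with rate 0.37 × 4.2 = 1.554 per hour.
Over the interval, μ = 1.554 × 2 = 3.108 (2 hours).
P(N = 5) = e^(−3.108) · 3.108^5/5! ≈ 0.1080.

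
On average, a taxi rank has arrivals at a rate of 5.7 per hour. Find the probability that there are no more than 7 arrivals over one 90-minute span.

0.3792

Over the interval, μ = 5.7 × 1.5 = 8.55 (a 90-minute span = 1.5 hours).
P(N ≤ 7) = Σ_{j=0}^{7} e^(−μ) μ^j/j! ≈ 0.3792.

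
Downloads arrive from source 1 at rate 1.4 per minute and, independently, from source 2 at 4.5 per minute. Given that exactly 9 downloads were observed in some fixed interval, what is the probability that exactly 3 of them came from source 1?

Given the total, each event is independently from source 1 with probability p = λ_1/(λ_1+λ_2) = 1.4/5.9 ≈ 0.2373.
So K ~ Binomial(9, 1.4/5.9): P(K = 3) = C(9,3) · (1.4/5.9)^3 · (4.5/5.9)^6 ≈ 0.2209.

0.2209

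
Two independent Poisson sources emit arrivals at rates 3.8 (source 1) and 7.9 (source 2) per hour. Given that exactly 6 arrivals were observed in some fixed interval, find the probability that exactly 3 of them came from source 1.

0.2109

Given the total, each event is independently from source 1 with probability p = λ_1/(λ_1+λ_2) = 3.8/11.7 ≈ 0.3248.
So K ~ Binomial(6, 3.8/11.7): P(K = 3) = C(6,3) · (3.8/11.7)^3 · (7.9/11.7)^3 ≈ 0.2109.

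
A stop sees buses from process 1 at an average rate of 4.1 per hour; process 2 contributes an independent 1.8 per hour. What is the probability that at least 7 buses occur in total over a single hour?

Independent Poisson processes superpose: combined rate λ = 4.1 + 1.8 = 5.9 per hour.
So μ = 5.9.
P(N ≥ 7) = 1 − P(N ≤ 6) ≈ 0.3776.

0.3776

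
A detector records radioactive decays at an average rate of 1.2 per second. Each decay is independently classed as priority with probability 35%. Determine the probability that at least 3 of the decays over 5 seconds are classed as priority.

Thinning: the decays that are classed as priority themselves form a Poisson process with rate 0.35 × 1.2 = 0.42 per second.
Over the interval, μ = 0.42 × 5 = 2.1 (5 seconds).
P(N ≥ 3) = 1 − P(N ≤ 2) ≈ 0.3504.

0.3504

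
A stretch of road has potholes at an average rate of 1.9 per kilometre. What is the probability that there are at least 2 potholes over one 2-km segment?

0.8926

Over the interval, μ = 1.9 × 2 = 3.8 (a 2-km segment = 2 kilometres).
P(N ≥ 2) = 1 − P(N ≤ 1) = 1 − Σ_{j=0}^{1} e^(−μ) μ^j/j! ≈ 0.8926.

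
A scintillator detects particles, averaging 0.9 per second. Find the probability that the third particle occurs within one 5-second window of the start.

0.8264

Over the interval, μ = 0.9 × 5 = 4.5 (a 5-second window = 5 seconds).
The third arrival falls in the interval iff at least 3 events occur there: P(S_3 ≤ t) = P(N ≥ 3) = 1 − P(N ≤ 2) ≈ 0.8264.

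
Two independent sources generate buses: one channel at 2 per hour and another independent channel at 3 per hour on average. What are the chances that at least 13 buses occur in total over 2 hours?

0.2084

Independent Poisson processes superpose: combined rate λ = 2 + 3 = 5 per hour.
Over the interval, μ = 5 × 2 = 10 (2 hours).
P(N ≥ 13) = 1 − P(N ≤ 12) ≈ 0.2084.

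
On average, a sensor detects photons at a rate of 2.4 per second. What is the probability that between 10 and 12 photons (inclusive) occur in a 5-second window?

0.3336

Over the interval, μ = 2.4 × 5 = 12 (a 5-second window = 5 seconds).
P(10 ≤ N ≤ 12) = Σ_{j=10}^{12} e^(−12) · 12^j/j! ≈ 0.3336.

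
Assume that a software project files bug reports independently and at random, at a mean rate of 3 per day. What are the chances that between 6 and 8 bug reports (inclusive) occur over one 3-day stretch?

Over the interval, μ = 3 × 3 = 9 (a 3-day stretch = 3 days).
P(6 ≤ N ≤ 8) = Σ_{j=6}^{8} e^(−9) · 9^j/j! ≈ 0.3400.

0.3400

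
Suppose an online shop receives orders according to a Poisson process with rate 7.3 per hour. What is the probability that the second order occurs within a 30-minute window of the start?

0.8791

Over the interval, μ = 7.3 × 0.5 = 3.65 (a 30-minute window = 0.5 hours).
The second arrival falls in the interval iff at least 2 events occur there: P(S_2 ≤ t) = P(N ≥ 2) = 1 − P(N ≤ 1) ≈ 0.8791.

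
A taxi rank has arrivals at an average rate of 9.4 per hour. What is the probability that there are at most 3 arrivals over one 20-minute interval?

Over the interval, μ = 9.4 × 1/3 ≈ 3.13333 (a 20-minute interval = 1/3 hours).
P(N ≤ 3) = Σ_{j=0}^{3} e^(−μ) μ^j/j! ≈ 0.6174.

0.6174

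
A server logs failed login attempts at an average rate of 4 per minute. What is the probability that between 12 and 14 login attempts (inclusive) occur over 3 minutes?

Over the interval, μ = 4 × 3 = 12 (3 minutes).
P(12 ≤ N ≤ 14) = Σ_{j=12}^{14} e^(−12) · 12^j/j! ≈ 0.3104.

0.3104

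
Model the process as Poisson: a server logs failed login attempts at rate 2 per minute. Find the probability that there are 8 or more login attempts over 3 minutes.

Over the interval, μ = 2 × 3 = 6 (3 minutes).
P(N ≥ 8) = 1 − P(N ≤ 7) = 1 − Σ_{j=0}^{7} e^(−μ) μ^j/j! ≈ 0.2560.

0.2560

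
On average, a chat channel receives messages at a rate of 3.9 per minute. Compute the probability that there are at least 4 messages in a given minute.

0.5468

With mean μ = 3.9 per minute,
P(N ≥ 4) = 1 − P(N ≤ 3) = 1 − Σ_{j=0}^{3} e^(−μ) μ^j/j! ≈ 0.5468.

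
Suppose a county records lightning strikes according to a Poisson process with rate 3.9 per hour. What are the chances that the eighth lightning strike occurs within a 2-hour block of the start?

0.5188

Over the interval, μ = 3.9 × 2 = 7.8 (a 2-hour block = 2 hours).
The eighth arrival falls in the interval iff at least 8 events occur there: P(S_8 ≤ t) = P(N ≥ 8) = 1 − P(N ≤ 7) ≈ 0.5188.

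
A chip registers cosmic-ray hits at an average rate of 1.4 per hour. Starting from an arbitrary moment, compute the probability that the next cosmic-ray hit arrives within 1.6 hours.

Inter-arrival times are exponential with rate λ = 1.4 per hour.
P(T ≤ 1.6) = 1 − e^(−λt) = 1 − e^(−1.4 × 1.6) = 1 − e^(−2.24) ≈ 0.8935.

0.8935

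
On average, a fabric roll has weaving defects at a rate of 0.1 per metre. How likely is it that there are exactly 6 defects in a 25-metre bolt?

Over the interval, μ = 0.1 × 25 = 2.5 (a 25-metre bolt = 25 metres).
P(N = 6) = e^(−μ) μ^6/6! = e^(−2.5) · 2.5^6/720 ≈ 0.0278.

0.0278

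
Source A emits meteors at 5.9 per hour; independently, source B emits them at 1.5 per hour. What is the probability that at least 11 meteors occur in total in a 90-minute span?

Independent Poisson processes superpose: combined rate λ = 5.9 + 1.5 = 7.4 per hour.
Over the interval, μ = 7.4 × 1.5 = 11.1 (a 90-minute span = 1.5 hours).
P(N ≥ 11) = 1 − P(N ≤ 10) ≈ 0.5520.

0.5520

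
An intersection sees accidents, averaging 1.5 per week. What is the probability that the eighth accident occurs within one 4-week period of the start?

0.2560

Over the interval, μ = 1.5 × 4 = 6 (a 4-week period = 4 weeks).
The eighth arrival falls in the interval iff at least 8 events occur there: P(S_8 ≤ t) = P(N ≥ 8) = 1 − P(N ≤ 7) ≈ 0.2560.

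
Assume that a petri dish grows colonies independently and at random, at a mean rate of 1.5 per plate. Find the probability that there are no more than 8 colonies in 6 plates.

Over the interval, μ = 1.5 × 6 = 9 (6 plates).
P(N ≤ 8) = Σ_{j=0}^{8} e^(−μ) μ^j/j! ≈ 0.4557.

0.4557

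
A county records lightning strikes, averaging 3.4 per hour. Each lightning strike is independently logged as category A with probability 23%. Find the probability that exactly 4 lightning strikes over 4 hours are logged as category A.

Thinning: the lightning strikes that are logged as category A themselves form a Poisson process with rate 0.23 × 3.4 = 0.782 per hour.
Over the interval, μ = 0.782 × 4 = 3.128 (4 hours).
P(N = 4) = e^(−3.128) · 3.128^4/4! ≈ 0.1747.

0.1747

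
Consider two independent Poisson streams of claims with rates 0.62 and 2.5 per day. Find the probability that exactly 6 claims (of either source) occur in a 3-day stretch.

Independent Poisson processes superpose: combined rate λ = 0.62 + 2.5 = 3.12 per day.
Over the interval, μ = 3.12 × 3 = 9.36 (a 3-day stretch = 3 days).
P(N = 6) = e^(−9.36) · 9.36^6/6! ≈ 0.0804.

0.0804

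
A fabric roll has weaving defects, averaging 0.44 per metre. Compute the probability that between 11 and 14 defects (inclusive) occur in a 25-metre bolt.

0.3942

Over the interval, μ = 0.44 × 25 = 11 (a 25-metre bolt = 25 metres).
P(11 ≤ N ≤ 14) = Σ_{j=11}^{14} e^(−11) · 11^j/j! ≈ 0.3942.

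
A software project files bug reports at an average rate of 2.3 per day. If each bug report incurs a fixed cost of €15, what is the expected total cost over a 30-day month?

E[N] = 2.3 × 30 = 69 (a 30-day month = 30 days); E[cost] = 69 × €15 = €1035.

€1035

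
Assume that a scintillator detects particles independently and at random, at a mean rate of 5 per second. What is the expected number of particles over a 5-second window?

25

E[N] = λt = 5 × 5 = 25 (a 5-second window = 5 seconds).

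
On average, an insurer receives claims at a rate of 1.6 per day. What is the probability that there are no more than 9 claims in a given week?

Over the interval, μ = 1.6 × 7 = 11.2 (a week = 7 days).
P(N ≤ 9) = Σ_{j=0}^{9} e^(−μ) μ^j/j! ≈ 0.3192.

0.3192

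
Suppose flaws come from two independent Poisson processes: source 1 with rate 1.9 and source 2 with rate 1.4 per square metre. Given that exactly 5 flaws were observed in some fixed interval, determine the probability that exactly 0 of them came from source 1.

0.0137

Given the total, each event is independently from source 1 with probability p = λ_1/(λ_1+λ_2) = 1.9/3.3 ≈ 0.5758.
So K ~ Binomial(5, 1.9/3.3): P(K = 0) = C(5,0) · (1.9/3.3)^0 · (1.4/3.3)^5 ≈ 0.0137.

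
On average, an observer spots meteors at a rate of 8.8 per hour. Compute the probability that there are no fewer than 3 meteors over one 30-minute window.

0.8149

Over the interval, μ = 8.8 × 0.5 = 4.4 (a 30-minute window = 0.5 hours).
P(N ≥ 3) = 1 − P(N ≤ 2) = 1 − Σ_{j=0}^{2} e^(−μ) μ^j/j! ≈ 0.8149.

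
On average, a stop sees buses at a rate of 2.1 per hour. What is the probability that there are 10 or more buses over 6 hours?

0.8061

Over the interval, μ = 2.1 × 6 = 12.6 (6 hours).
P(N ≥ 10) = 1 − P(N ≤ 9) = 1 − Σ_{j=0}^{9} e^(−μ) μ^j/j! ≈ 0.8061.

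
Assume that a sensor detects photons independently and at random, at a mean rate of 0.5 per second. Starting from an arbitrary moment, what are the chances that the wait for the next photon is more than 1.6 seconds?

The wait for the next event is exponential with rate λ = 0.5 per second.
P(T > 1.6) = e^(−λt) = e^(−0.5 × 1.6) = e^(−0.8) ≈ 0.4493.

0.4493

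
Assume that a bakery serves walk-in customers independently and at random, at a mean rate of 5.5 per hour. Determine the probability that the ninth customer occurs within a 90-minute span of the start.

0.4423

Over the interval, μ = 5.5 × 1.5 = 8.25 (a 90-minute span = 1.5 hours).
The ninth arrival falls in the interval iff at least 9 events occur there: P(S_9 ≤ t) = P(N ≥ 9) = 1 − P(N ≤ 8) ≈ 0.4423.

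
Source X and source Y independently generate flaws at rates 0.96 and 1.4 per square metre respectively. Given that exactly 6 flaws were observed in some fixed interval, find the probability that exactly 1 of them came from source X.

0.1793

Given the total, each event is independently from source X with probability p = λ_X/(λ_X+λ_Y) = 0.96/2.36 ≈ 0.4068.
So K ~ Binomial(6, 0.96/2.36): P(K = 1) = C(6,1) · (0.96/2.36)^1 · (1.4/2.36)^5 ≈ 0.1793.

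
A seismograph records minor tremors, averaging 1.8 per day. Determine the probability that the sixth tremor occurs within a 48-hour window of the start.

Over the interval, μ = 1.8 × 2 = 3.6 (a 48-hour window = 2 days).
The sixth arrival falls in the interval iff at least 6 events occur there: P(S_6 ≤ t) = P(N ≥ 6) = 1 − P(N ≤ 5) ≈ 0.1559.

0.1559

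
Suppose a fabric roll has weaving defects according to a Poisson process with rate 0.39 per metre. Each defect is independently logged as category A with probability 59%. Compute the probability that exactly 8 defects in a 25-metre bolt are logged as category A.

Thinning: the defects that are logged as category A themselves form a Poisson process with rate 0.59 × 0.39 = 0.2301 per metre.
Over the interval, μ = 0.2301 × 25 = 5.7525 (a 25-metre bolt = 25 metres).
P(N = 8) = e^(−5.7525) · 5.7525^8/8! ≈ 0.0944.

0.0944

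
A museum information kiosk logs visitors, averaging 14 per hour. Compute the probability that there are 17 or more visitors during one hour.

0.2441

With mean μ = 14 per hour,
P(N ≥ 17) = 1 − P(N ≤ 16) = 1 − Σ_{j=0}^{16} e^(−μ) μ^j/j! ≈ 0.2441.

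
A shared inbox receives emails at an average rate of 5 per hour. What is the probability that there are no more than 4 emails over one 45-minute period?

0.6775

Over the interval, μ = 5 × 0.75 = 3.75 (a 45-minute period = 0.75 hours).
P(N ≤ 4) = Σ_{j=0}^{4} e^(−μ) μ^j/j! ≈ 0.6775.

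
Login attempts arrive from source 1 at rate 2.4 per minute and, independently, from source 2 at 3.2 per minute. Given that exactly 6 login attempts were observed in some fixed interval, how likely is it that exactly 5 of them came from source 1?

Given the total, each event is independently from source 1 with probability p = λ_1/(λ_1+λ_2) = 2.4/5.6 ≈ 0.4286.
So K ~ Binomial(6, 2.4/5.6): P(K = 5) = C(6,5) · (2.4/5.6)^5 · (3.2/5.6)^1 ≈ 0.0496.

0.0496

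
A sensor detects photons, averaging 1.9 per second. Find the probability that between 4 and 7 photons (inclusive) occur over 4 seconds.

0.4547

Over the interval, μ = 1.9 × 4 = 7.6 (4 seconds).
P(4 ≤ N ≤ 7) = Σ_{j=4}^{7} e^(−7.6) · 7.6^j/j! ≈ 0.4547.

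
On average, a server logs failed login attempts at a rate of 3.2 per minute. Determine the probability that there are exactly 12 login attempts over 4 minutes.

0.1115

Over the interval, μ = 3.2 × 4 = 12.8 (4 minutes).
P(N = 12) = e^(−μ) μ^12/12! = e^(−12.8) · 12.8^12/479001600 ≈ 0.1115.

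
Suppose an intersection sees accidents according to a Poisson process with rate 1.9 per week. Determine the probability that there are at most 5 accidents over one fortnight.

Over the interval, μ = 1.9 × 2 = 3.8 (a fortnight = 2 weeks).
P(N ≤ 5) = Σ_{j=0}^{5} e^(−μ) μ^j/j! ≈ 0.8156.

0.8156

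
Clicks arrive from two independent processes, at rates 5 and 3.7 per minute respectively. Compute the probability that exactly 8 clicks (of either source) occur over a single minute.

0.1356

Independent Poisson processes superpose: combined rate λ = 5 + 3.7 = 8.7 per minute.
So μ = 8.7.
P(N = 8) = e^(−8.7) · 8.7^8/8! ≈ 0.1356.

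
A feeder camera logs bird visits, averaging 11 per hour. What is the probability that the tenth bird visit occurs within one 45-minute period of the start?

0.3148

Over the interval, μ = 11 × 0.75 = 8.25 (a 45-minute period = 0.75 hours).
The tenth arrival falls in the interval iff at least 10 events occur there: P(S_10 ≤ t) = P(N ≥ 10) = 1 − P(N ≤ 9) ≈ 0.3148.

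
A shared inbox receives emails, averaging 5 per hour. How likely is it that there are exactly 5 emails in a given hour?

With mean μ = 5 per hour,
P(N = 5) = e^(−μ) μ^5/5! = e^(−5) · 5^5/120 ≈ 0.1755.

0.1755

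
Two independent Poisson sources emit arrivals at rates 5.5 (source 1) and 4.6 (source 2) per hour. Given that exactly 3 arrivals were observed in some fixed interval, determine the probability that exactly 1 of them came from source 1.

0.3389

Given the total, each event is independently from source 1 with probability p = λ_1/(λ_1+λ_2) = 5.5/10.1 ≈ 0.5446.
So K ~ Binomial(3, 5.5/10.1): P(K = 1) = C(3,1) · (5.5/10.1)^1 · (4.6/10.1)^2 ≈ 0.3389.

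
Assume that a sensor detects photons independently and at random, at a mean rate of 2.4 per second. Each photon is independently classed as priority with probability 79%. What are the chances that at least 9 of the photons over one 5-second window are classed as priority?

Thinning: the photons that are classed as priority themselves form a Poisson process with rate 0.79 × 2.4 = 1.896 per second.
Over the interval, μ = 1.896 × 5 = 9.48 (a 5-second window = 5 seconds).
P(N ≥ 9) = 1 − P(N ≤ 8) ≈ 0.6057.

0.6057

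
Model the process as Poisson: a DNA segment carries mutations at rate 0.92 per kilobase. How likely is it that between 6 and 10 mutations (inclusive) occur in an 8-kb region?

0.6169

Over the interval, μ = 0.92 × 8 = 7.36 (an 8-kb region = 8 kilobases).
P(6 ≤ N ≤ 10) = Σ_{j=6}^{10} e^(−7.36) · 7.36^j/j! ≈ 0.6169.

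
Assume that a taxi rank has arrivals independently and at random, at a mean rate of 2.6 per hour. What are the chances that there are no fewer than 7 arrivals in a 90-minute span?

0.1005

Over the interval, μ = 2.6 × 1.5 = 3.9 (a 90-minute span = 1.5 hours).
P(N ≥ 7) = 1 − P(N ≤ 6) = 1 − Σ_{j=0}^{6} e^(−μ) μ^j/j! ≈ 0.1005.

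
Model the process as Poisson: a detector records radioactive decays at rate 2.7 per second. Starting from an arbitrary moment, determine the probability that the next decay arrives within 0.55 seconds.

0.7735

Inter-arrival times are exponential with rate λ = 2.7 per second.
P(T ≤ 0.55) = 1 − e^(−λt) = 1 − e^(−2.7 × 0.55) = 1 − e^(−1.485) ≈ 0.7735.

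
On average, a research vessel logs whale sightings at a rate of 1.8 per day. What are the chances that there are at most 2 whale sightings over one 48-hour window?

0.3027

Over the interval, μ = 1.8 × 2 = 3.6 (a 48-hour window = 2 days).
P(N ≤ 2) = Σ_{j=0}^{2} e^(−μ) μ^j/j! ≈ 0.3027.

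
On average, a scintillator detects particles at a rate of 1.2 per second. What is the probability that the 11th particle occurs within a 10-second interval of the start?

0.6528

Over the interval, μ = 1.2 × 10 = 12 (a 10-second interval = 10 seconds).
The 11th arrival falls in the interval iff at least 11 events occur there: P(S_11 ≤ t) = P(N ≥ 11) = 1 − P(N ≤ 10) ≈ 0.6528.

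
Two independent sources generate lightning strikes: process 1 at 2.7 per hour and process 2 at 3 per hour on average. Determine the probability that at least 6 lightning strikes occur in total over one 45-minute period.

0.2592

Independent Poisson processes superpose: combined rate λ = 2.7 + 3 = 5.7 per hour.
Over the interval, μ = 5.7 × 0.75 = 4.275 (a 45-minute period = 0.75 hours).
P(N ≥ 6) = 1 − P(N ≤ 5) ≈ 0.2592.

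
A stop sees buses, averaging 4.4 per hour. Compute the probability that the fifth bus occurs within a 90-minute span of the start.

Over the interval, μ = 4.4 × 1.5 = 6.6 (a 90-minute span = 1.5 hours).
The fifth arrival falls in the interval iff at least 5 events occur there: P(S_5 ≤ t) = P(N ≥ 5) = 1 − P(N ≤ 4) ≈ 0.7873.

0.7873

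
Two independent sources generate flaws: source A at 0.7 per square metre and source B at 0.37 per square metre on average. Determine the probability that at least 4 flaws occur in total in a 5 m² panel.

Independent Poisson processes superpose: combined rate λ = 0.7 + 0.37 = 1.07 per square metre.
Over the interval, μ = 1.07 × 5 = 5.35 (a 5 m² panel = 5 square metres).
P(N ≥ 4) = 1 − P(N ≤ 3) ≈ 0.7807.

0.7807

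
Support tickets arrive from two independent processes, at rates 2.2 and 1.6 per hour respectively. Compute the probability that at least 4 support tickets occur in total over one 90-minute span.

0.8200

Independent Poisson processes superpose: combined rate λ = 2.2 + 1.6 = 3.8 per hour.
Over the interval, μ = 3.8 × 1.5 = 5.7 (a 90-minute span = 1.5 hours).
P(N ≥ 4) = 1 − P(N ≤ 3) ≈ 0.8200.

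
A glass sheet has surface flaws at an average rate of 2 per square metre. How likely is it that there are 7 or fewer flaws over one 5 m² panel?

0.2202

Over the interval, μ = 2 × 5 = 10 (a 5 m² panel = 5 square metres).
P(N ≤ 7) = Σ_{j=0}^{7} e^(−μ) μ^j/j! ≈ 0.2202.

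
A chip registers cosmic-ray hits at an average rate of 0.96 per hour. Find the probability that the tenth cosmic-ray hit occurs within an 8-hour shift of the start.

Over the interval, μ = 0.96 × 8 = 7.68 (an 8-hour shift = 8 hours).
The tenth arrival falls in the interval iff at least 10 events occur there: P(S_10 ≤ t) = P(N ≥ 10) = 1 − P(N ≤ 9) ≈ 0.2445.

0.2445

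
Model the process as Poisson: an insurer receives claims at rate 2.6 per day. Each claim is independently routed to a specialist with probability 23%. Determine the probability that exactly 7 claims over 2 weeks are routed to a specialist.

0.1323

Thinning: the claims that are routed to a specialist themselves form a Poisson process with rate 0.23 × 2.6 = 0.598 per day.
Over the interval, μ = 0.598 × 14 = 8.372 (2 weeks = 14 days).
P(N = 7) = e^(−8.372) · 8.372^7/7! ≈ 0.1323.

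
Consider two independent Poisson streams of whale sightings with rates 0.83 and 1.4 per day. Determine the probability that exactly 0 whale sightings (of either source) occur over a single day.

Independent Poisson processes superpose: combined rate λ = 0.83 + 1.4 = 2.23 per day.
So μ = 2.23.
P(N = 0) = e^(−2.23) · 2.23^0/0! ≈ 0.1075.

0.1075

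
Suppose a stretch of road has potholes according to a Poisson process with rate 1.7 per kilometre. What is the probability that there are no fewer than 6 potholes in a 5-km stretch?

0.8504

Over the interval, μ = 1.7 × 5 = 8.5 (a 5-km stretch = 5 kilometres).
P(N ≥ 6) = 1 − P(N ≤ 5) = 1 − Σ_{j=0}^{5} e^(−μ) μ^j/j! ≈ 0.8504.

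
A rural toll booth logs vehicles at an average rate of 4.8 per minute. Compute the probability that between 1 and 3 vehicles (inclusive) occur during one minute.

0.2860

With mean μ = 4.8 per minute,
P(1 ≤ N ≤ 3) = Σ_{j=1}^{3} e^(−4.8) · 4.8^j/j! ≈ 0.2860.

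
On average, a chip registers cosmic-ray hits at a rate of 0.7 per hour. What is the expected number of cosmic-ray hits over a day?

16.8

E[N] = λt = 0.7 × 24 = 16.8 (a day = 24 hours).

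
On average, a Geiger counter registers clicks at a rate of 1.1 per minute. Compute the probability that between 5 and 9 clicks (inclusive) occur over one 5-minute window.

0.5887

Over the interval, μ = 1.1 × 5 = 5.5 (a 5-minute window = 5 minutes).
P(5 ≤ N ≤ 9) = Σ_{j=5}^{9} e^(−5.5) · 5.5^j/j! ≈ 0.5887.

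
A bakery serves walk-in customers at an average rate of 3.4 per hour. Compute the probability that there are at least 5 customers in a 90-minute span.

0.5769

Over the interval, μ = 3.4 × 1.5 = 5.1 (a 90-minute span = 1.5 hours).
P(N ≥ 5) = 1 − P(N ≤ 4) = 1 − Σ_{j=0}^{4} e^(−μ) μ^j/j! ≈ 0.5769.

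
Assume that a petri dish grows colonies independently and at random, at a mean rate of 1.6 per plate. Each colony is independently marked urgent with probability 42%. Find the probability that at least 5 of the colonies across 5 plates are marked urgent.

Thinning: the colonies that are marked urgent themselves form a Poisson process with rate 0.42 × 1.6 = 0.672 per plate.
Over the interval, μ = 0.672 × 5 = 3.36 (5 plates).
P(N ≥ 5) = 1 − P(N ≤ 4) ≈ 0.2484.

0.2484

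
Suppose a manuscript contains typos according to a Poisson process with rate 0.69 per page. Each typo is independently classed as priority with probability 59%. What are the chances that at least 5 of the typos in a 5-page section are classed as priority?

0.0559

Thinning: the typos that are classed as priority themselves form a Poisson process with rate 0.59 × 0.69 = 0.4071 per page.
Over the interval, μ = 0.4071 × 5 = 2.0355 (a 5-page section = 5 pages).
P(N ≥ 5) = 1 − P(N ≤ 4) ≈ 0.0559.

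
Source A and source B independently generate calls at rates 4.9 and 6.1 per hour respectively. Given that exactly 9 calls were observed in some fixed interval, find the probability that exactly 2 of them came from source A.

0.1152

Given the total, each event is independently from source A with probability p = λ_A/(λ_A+λ_B) = 4.9/11 ≈ 0.4455.
So K ~ Binomial(9, 4.9/11): P(K = 2) = C(9,2) · (4.9/11)^2 · (6.1/11)^7 ≈ 0.1152.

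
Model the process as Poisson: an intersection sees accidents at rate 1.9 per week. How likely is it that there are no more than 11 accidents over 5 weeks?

Over the interval, μ = 1.9 × 5 = 9.5 (5 weeks).
P(N ≤ 11) = Σ_{j=0}^{11} e^(−μ) μ^j/j! ≈ 0.7520.

0.7520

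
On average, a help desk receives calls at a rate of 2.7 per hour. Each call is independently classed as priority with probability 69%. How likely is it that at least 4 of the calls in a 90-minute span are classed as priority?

0.3068

Thinning: the calls that are classed as priority themselves form a Poisson process with rate 0.69 × 2.7 = 1.863 per hour.
Over the interval, μ = 1.863 × 1.5 = 2.7945 (a 90-minute span = 1.5 hours).
P(N ≥ 4) = 1 − P(N ≤ 3) ≈ 0.3068.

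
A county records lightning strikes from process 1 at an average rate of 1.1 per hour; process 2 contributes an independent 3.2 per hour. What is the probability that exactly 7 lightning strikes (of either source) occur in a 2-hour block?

Independent Poisson processes superpose: combined rate λ = 1.1 + 3.2 = 4.3 per hour.
Over the interval, μ = 4.3 × 2 = 8.6 (a 2-hour block = 2 hours).
P(N = 7) = e^(−8.6) · 8.6^7/7! ≈ 0.1271.

0.1271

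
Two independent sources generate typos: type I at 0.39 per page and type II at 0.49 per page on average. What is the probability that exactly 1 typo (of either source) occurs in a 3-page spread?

0.1884

Independent Poisson processes superpose: combined rate λ = 0.39 + 0.49 = 0.88 per page.
Over the interval, μ = 0.88 × 3 = 2.64 (a 3-page spread = 3 pages).
P(N = 1) = e^(−2.64) · 2.64^1/1! ≈ 0.1884.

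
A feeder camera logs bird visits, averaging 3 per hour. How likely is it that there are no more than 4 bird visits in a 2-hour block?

0.2851

Over the interval, μ = 3 × 2 = 6 (a 2-hour block = 2 hours).
P(N ≤ 4) = Σ_{j=0}^{4} e^(−μ) μ^j/j! ≈ 0.2851.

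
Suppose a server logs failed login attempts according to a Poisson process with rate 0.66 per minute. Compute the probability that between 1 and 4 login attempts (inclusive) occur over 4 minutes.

Over the interval, μ = 0.66 × 4 = 2.64 (4 minutes).
P(1 ≤ N ≤ 4) = Σ_{j=1}^{4} e^(−2.64) · 2.64^j/j! ≈ 0.8003.

0.8003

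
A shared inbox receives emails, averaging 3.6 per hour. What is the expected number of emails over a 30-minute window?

1.8

E[N] = λt = 3.6 × 0.5 = 1.8 (a 30-minute window = 0.5 hours).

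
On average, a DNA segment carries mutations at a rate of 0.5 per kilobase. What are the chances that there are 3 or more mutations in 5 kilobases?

Over the interval, μ = 0.5 × 5 = 2.5 (5 kilobases).
P(N ≥ 3) = 1 − P(N ≤ 2) = 1 − Σ_{j=0}^{2} e^(−μ) μ^j/j! ≈ 0.4562.

0.4562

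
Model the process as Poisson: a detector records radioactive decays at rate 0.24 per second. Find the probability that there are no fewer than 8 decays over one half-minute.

0.4311

Over the interval, μ = 0.24 × 30 = 7.2 (a half-minute = 30 seconds).
P(N ≥ 8) = 1 − P(N ≤ 7) = 1 − Σ_{j=0}^{7} e^(−μ) μ^j/j! ≈ 0.4311.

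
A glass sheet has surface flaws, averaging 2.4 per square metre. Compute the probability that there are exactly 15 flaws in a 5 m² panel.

0.0724

Over the interval, μ = 2.4 × 5 = 12 (a 5 m² panel = 5 square metres).
P(N = 15) = e^(−μ) μ^15/15! = e^(−12) · 12^15/1307674368000 ≈ 0.0724.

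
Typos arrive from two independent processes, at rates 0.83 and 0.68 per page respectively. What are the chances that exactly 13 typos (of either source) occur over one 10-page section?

Independent Poisson processes superpose: combined rate λ = 0.83 + 0.68 = 1.51 per page.
Over the interval, μ = 1.51 × 10 = 15.1 (a 10-page section = 10 pages).
P(N = 13) = e^(−15.1) · 15.1^13/13! ≈ 0.0943.

0.0943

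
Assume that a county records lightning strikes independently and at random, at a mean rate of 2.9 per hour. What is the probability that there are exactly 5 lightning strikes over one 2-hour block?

0.1656

Over the interval, μ = 2.9 × 2 = 5.8 (a 2-hour block = 2 hours).
P(N = 5) = e^(−μ) μ^5/5! = e^(−5.8) · 5.8^5/120 ≈ 0.1656.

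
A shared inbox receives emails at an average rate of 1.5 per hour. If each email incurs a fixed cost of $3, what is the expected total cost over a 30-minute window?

E[N] = 1.5 × 0.5 = 0.75 (a 30-minute window = 0.5 hours); E[cost] = 0.75 × $3 = $2.25.

$2.25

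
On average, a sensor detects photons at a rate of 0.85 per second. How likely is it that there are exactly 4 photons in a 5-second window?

Over the interval, μ = 0.85 × 5 = 4.25 (a 5-second window = 5 seconds).
P(N = 4) = e^(−μ) μ^4/4! = e^(−4.25) · 4.25^4/24 ≈ 0.1939.

0.1939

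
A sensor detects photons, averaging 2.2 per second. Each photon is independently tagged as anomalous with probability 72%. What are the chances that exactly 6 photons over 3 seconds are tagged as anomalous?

Thinning: the photons that are tagged as anomalous themselves form a Poisson process with rate 0.72 × 2.2 = 1.584 per second.
Over the interval, μ = 1.584 × 3 = 4.752 (3 seconds).
P(N = 6) = e^(−4.752) · 4.752^6/6! ≈ 0.1381.

0.1381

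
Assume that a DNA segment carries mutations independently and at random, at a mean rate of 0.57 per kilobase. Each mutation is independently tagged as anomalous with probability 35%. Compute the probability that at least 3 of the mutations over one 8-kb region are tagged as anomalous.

0.2156

Thinning: the mutations that are tagged as anomalous themselves form a Poisson process with rate 0.35 × 0.57 = 0.1995 per kilobase.
Over the interval, μ = 0.1995 × 8 = 1.596 (an 8-kb region = 8 kilobases).
P(N ≥ 3) = 1 − P(N ≤ 2) ≈ 0.2156.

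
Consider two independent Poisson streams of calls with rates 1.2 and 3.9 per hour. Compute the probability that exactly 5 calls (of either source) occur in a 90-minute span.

0.1039

Independent Poisson processes superpose: combined rate λ = 1.2 + 3.9 = 5.1 per hour.
Over the interval, μ = 5.1 × 1.5 = 7.65 (a 90-minute span = 1.5 hours).
P(N = 5) = e^(−7.65) · 7.65^5/5! ≈ 0.1039.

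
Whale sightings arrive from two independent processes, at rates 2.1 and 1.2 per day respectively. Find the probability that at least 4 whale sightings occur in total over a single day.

0.4197

Independent Poisson processes superpose: combined rate λ = 2.1 + 1.2 = 3.3 per day.
So μ = 3.3.
P(N ≥ 4) = 1 − P(N ≤ 3) ≈ 0.4197.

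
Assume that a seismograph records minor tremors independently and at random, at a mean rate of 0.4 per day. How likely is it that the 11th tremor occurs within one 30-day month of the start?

Over the interval, μ = 0.4 × 30 = 12 (a 30-day month = 30 days).
The 11th arrival falls in the interval iff at least 11 events occur there: P(S_11 ≤ t) = P(N ≥ 11) = 1 − P(N ≤ 10) ≈ 0.6528.

0.6528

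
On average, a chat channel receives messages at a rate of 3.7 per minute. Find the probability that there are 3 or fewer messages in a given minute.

With mean μ = 3.7 per minute,
P(N ≤ 3) = Σ_{j=0}^{3} e^(−μ) μ^j/j! ≈ 0.4942.

0.4942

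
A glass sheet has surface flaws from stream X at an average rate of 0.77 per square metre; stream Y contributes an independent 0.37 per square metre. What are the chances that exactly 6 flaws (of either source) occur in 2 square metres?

0.0200

Independent Poisson processes superpose: combined rate λ = 0.77 + 0.37 = 1.14 per square metre.
Over the interval, μ = 1.14 × 2 = 2.28 (2 square metres).
P(N = 6) = e^(−2.28) · 2.28^6/6! ≈ 0.0200.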